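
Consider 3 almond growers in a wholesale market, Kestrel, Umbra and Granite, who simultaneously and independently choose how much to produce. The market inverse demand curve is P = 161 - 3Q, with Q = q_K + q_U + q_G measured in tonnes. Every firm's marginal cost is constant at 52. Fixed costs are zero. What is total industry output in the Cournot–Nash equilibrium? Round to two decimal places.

27.25

Each firm earns π_i = (161 - 3Q)q_i - 52q_i.
First-order condition (treating rivals' output as given): 109 - 6q_i - 3·Σ_{j≠i} q_j = 0.
With identical firms every q_j equals q_i, so Σ_{j≠i} q_j = 2q_i and 109 = 12q_i, giving q_i = 109/12.
Total output Q = 109/12 + 109/12 + 109/12 = 109/4.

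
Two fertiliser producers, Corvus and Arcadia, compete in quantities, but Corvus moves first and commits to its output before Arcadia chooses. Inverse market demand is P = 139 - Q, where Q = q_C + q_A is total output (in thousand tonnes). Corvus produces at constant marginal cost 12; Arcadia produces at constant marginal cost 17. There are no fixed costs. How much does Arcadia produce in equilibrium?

28

The follower Arcadia best-responds to any q_C: π_A = (139 - Q)q_A - 17q_A.
Setting the follower's marginal profit to zero, 122 - q_C - 2q_A = 0, i.e. q_A = (122 - q_C)/2.
The leader anticipates this reaction. Substituting into P = 139 - Q gives P = 78 - (1/2)q_C, so π_C = (78 - (1/2)q_C)q_C - 12q_C.
The leader's first-order condition 66 - q_C = 0 yields q_C = 66.
Then q_A = (122 - 66)/2 = 28.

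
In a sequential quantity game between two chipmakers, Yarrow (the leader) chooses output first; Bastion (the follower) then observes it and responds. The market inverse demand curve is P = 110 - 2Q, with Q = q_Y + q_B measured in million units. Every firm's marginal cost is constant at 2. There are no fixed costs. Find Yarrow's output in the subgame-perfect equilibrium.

The follower Bastion best-responds to any q_Y: π_B = (110 - 2Q)q_B - 2q_B.
Follower FOC: 108 - 2q_Y - 4q_B = 0, so q_B(q_Y) = (108 - 2q_Y)/4.
The leader anticipates this reaction. Substituting into P = 110 - 2Q gives P = 56 - q_Y, so π_Y = (56 - q_Y)q_Y - 2q_Y.
The leader's first-order condition 54 - 2q_Y = 0 yields q_Y = 27.
Then q_B = (108 - 2·27)/4 = 27/2.

27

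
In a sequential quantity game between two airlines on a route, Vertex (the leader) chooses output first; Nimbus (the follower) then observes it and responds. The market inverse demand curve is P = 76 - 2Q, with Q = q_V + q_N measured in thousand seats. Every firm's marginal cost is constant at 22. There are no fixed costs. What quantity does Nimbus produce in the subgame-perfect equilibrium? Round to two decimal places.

The follower Nimbus best-responds to any q_V: π_N = (76 - 2Q)q_N - 22q_N.
Setting the follower's marginal profit to zero, 54 - 2q_V - 4q_N = 0, i.e. q_N = (54 - 2q_V)/4.
Vertex substitutes q_N(q_V) into its own profit: π_V = q_V(76 - 2q_V - (54 - 2q_V)/2) - 22q_V = (49 - q_V)q_V - 22q_V.
The leader's first-order condition 27 - 2q_V = 0 yields q_V = 27/2.
Then q_N = (54 - 2·(27/2))/4 = 27/4.

6.75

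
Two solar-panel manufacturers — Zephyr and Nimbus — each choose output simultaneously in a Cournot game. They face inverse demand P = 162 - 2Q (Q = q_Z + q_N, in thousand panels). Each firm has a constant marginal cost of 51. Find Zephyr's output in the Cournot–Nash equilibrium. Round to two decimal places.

18.50

Each firm earns π_i = (162 - 2Q)q_i - 51q_i.
First-order condition (treating rivals' output as given): 111 - 4q_i - 2q_j = 0.
By symmetry each firm produces the same amount; substituting q_j = q_i yields q_i = 111/6 = 37/2.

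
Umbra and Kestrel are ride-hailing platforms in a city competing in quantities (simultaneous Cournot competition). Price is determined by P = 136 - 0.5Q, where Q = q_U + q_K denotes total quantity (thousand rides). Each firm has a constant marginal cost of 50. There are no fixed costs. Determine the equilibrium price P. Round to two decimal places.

78.67

Each firm earns π_i = (136 - 0.5Q)q_i - 50q_i.
Setting ∂π_i/∂q_i = 0 with rivals' quantities fixed: 86 - q_i - (1/2)q_j = 0.
By symmetry each firm produces the same amount; substituting q_j = q_i yields q_i = 86/(3/2) = 172/3.
Total output Q = 344/3, so price P = 136 - (1/2)·(344/3) = 236/3.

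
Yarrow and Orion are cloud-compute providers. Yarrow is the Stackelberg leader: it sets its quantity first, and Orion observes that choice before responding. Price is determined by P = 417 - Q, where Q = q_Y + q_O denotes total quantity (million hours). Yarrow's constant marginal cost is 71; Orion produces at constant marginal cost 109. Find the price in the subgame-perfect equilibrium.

167

Solve by backward induction. Given q_Y, the follower Orion maximises π_O = (417 - q_Y - q_O)q_O - 109q_O.
Follower FOC: 308 - q_Y - 2q_O = 0, so q_O(q_Y) = (308 - q_Y)/2.
Yarrow substitutes q_O(q_Y) into its own profit: π_Y = q_Y(417 - q_Y - (308 - q_Y)/2) - 71q_Y = (263 - (1/2)q_Y)q_Y - 71q_Y.
The leader's first-order condition 192 - q_Y = 0 yields q_Y = 192.
Then q_O = (308 - 192)/2 = 58.
Total output Q = 250, so price P = 417 - 250 = 167.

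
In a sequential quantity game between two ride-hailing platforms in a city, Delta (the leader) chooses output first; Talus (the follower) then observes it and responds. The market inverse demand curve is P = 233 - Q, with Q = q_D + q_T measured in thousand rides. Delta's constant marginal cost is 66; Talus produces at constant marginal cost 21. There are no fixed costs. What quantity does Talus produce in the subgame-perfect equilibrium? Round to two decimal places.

75.50

Solve by backward induction. Given q_D, the follower Talus maximises π_T = (233 - q_D - q_T)q_T - 21q_T.
∂π_T/∂q_T = 212 - q_D - 2q_T = 0 gives the reaction function q_T = (212 - q_D)/2.
Delta substitutes q_T(q_D) into its own profit: π_D = q_D(233 - q_D - (212 - q_D)/2) - 66q_D = (127 - (1/2)q_D)q_D - 66q_D.
Leader FOC: 61 - q_D = 0, so q_D = 61.
Then q_T = (212 - 61)/2 = 151/2.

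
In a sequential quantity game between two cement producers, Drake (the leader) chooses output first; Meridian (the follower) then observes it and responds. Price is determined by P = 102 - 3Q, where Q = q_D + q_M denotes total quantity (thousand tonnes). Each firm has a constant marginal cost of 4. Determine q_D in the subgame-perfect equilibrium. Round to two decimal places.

16.33

The follower Meridian best-responds to any q_D: π_M = (102 - 3Q)q_M - 4q_M.
∂π_M/∂q_M = 98 - 3q_D - 6q_M = 0 gives the reaction function q_M = (98 - 3q_D)/6.
Drake substitutes q_M(q_D) into its own profit: π_D = q_D(102 - 3q_D - (98 - 3q_D)/2) - 4q_D = (53 - (3/2)q_D)q_D - 4q_D.
Maximising: ∂π_D/∂q_D = 49 - 3q_D = 0, giving q_D = 49/3.
Then q_M = (98 - 3·(49/3))/6 = 49/6.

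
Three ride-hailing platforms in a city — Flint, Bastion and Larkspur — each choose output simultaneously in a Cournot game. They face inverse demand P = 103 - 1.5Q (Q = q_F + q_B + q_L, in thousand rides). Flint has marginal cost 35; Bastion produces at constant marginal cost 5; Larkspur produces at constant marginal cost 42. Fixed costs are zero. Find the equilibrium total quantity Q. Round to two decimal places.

37.83

Flint's profit: π_F = (103 - 1.5Q)q_F - (35q_F). Setting ∂π_F/∂q_F = 0: 68 - 3q_F - (3/2)(q_B + q_L) = 0.
Bastion's first-order condition: 98 - 3q_B - (3/2)(q_F + q_L) = 0.
Larkspur's first-order condition: 61 - 3q_L - (3/2)(q_F + q_B) = 0.
Summing all 3 equations gives 227 − 6Q = 0, hence Q = 227/6.
Back-substituting: q_F = (68 − 227/4)/(3/2) = 15/2, q_B = (98 − 227/4)/(3/2) = 55/2, q_L = (61 − 227/4)/(3/2) = 17/6.
Total output Q = 15/2 + 55/2 + 17/6 = 227/6.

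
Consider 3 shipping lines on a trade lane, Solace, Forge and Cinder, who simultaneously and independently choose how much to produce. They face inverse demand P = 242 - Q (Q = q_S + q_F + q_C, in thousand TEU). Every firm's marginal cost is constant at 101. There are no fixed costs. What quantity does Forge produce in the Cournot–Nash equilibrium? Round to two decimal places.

A representative firm's profit is π_i = q_i(242 - Q) - 101q_i.
First-order condition (treating rivals' output as given): 141 - 2q_i - Σ_{j≠i} q_j = 0.
With identical firms every q_j equals q_i, so Σ_{j≠i} q_j = 2q_i and 141 = 4q_i, giving q_i = 141/4.

35.25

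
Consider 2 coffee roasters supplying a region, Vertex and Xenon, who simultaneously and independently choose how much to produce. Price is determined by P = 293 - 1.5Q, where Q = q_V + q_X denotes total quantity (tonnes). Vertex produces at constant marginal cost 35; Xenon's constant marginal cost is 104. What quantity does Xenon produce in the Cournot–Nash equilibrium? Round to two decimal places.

26.67

Vertex's profit: π_V = (293 - 1.5Q)q_V - (35q_V). Setting ∂π_V/∂q_V = 0: 258 - 3q_V - (3/2)(q_X) = 0.
Xenon's first-order condition: 189 - 3q_X - (3/2)(q_V) = 0.
So q_V = (258 - (3/2)q_X)/3 and q_X = (189 - (3/2)q_V)/3.
Solving the pair: q_V = 218/3, q_X = 80/3.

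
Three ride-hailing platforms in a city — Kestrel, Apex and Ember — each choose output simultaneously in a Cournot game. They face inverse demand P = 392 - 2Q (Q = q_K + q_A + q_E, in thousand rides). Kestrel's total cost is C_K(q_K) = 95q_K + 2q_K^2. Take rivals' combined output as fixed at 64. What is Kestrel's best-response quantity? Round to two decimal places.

21.13

With rivals' combined output fixed at 64, Kestrel's profit is π_K = (392 - 2·64 - 2q_K)q_K - (95q_K + 2q_K²) = (264 - 2q_K)q_K - (95q_K + 2q_K²).
∂π_K/∂q_K = 169 - 8q_K = 0, so q_K = 169/8.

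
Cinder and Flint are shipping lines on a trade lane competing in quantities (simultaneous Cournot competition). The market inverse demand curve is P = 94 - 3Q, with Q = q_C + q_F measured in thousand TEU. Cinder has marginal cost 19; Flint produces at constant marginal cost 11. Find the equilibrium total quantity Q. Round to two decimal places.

Cinder's profit: π_C = (94 - 3Q)q_C - (19q_C). Setting ∂π_C/∂q_C = 0: 75 - 6q_C - 3(q_F) = 0.
Flint's profit: π_F = (94 - 3Q)q_F - (11q_F). Setting ∂π_F/∂q_F = 0: 83 - 6q_F - 3(q_C) = 0.
Best responses: q_C = (75 - 3q_F)/6, q_F = (83 - 3q_C)/6.
Solving the pair: q_C = 67/9, q_F = 91/9.
Total output Q = 67/9 + 91/9 = 158/9.

17.56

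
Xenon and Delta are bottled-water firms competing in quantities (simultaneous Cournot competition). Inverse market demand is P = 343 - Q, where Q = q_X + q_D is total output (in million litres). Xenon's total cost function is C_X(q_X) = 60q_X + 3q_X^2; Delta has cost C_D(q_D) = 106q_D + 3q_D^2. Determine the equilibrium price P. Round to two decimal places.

285.22

Xenon's profit: π_X = (343 - Q)q_X - (60q_X + 3q_X²). Setting ∂π_X/∂q_X = 0: 283 - 8q_X - (q_D) = 0.
Delta's first-order condition: 237 - 8q_D - (q_X) = 0.
So q_X = (283 - q_D)/8 and q_D = (237 - q_X)/8.
Substituting one into the other gives q_X = 32.1746 and q_D = 1613/63.
Total output Q = 520/9, so price P = 343 - 520/9 = 285.2222.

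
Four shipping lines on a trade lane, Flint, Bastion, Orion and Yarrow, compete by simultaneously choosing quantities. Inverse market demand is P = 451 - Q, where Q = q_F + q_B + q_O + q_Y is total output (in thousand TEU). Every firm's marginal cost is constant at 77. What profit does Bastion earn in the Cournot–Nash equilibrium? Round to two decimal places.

5595.04

A representative firm's profit is π_i = q_i(451 - Q) - 77q_i.
First-order condition (treating rivals' output as given): 374 - 2q_i - Σ_{j≠i} q_j = 0.
By symmetry each firm produces the same amount; substituting Σ_{j≠i} q_j = 3q_i yields q_i = 374/5.
Price P = 451 - 1496/5 = 759/5.
Bastion's profit: (759/5 - 77)·(374/5) = 5595.0400.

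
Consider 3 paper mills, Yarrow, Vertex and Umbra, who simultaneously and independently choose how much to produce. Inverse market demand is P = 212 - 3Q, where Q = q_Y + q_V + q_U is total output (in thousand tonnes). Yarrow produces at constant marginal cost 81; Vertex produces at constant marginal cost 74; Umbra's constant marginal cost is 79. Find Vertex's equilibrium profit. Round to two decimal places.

Yarrow's profit: π_Y = (212 - 3Q)q_Y - (81q_Y). Setting ∂π_Y/∂q_Y = 0: 131 - 6q_Y - 3(q_V + q_U) = 0.
Vertex's profit: π_V = (212 - 3Q)q_V - (74q_V). Setting ∂π_V/∂q_V = 0: 138 - 6q_V - 3(q_Y + q_U) = 0.
Umbra's profit: π_U = (212 - 3Q)q_U - (79q_U). Setting ∂π_U/∂q_U = 0: 133 - 6q_U - 3(q_Y + q_V) = 0.
Adding the 3 first-order conditions: 402 − 12Q = 0, so Q = 67/2.
Back-substituting: q_Y = (131 − 201/2)/3 = 61/6, q_V = (138 − 201/2)/3 = 25/2, q_U = (133 − 201/2)/3 = 65/6.
Price P = 212 - 3·(67/2) = 223/2.
Vertex's profit: (223/2 - 74)·(25/2) = 1875/4.

468.75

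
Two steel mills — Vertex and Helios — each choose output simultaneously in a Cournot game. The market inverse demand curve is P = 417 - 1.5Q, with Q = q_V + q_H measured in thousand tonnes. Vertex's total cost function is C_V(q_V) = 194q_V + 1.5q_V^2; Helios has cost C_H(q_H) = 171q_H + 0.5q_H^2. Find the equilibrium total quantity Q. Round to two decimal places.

Vertex's profit: π_V = (417 - 1.5Q)q_V - (194q_V + (3/2)q_V²). Setting ∂π_V/∂q_V = 0: 223 - 6q_V - (3/2)(q_H) = 0.
Helios's first-order condition: 246 - 4q_H - (3/2)(q_V) = 0.
Rearranging gives the reaction functions q_V = (223 - (3/2)q_H)/6 and q_H = (246 - (3/2)q_V)/4.
Solving the pair: q_V = 24.0460, q_H = 1522/29.
Total output Q = 24.0460 + 1522/29 = 76.5287.

76.53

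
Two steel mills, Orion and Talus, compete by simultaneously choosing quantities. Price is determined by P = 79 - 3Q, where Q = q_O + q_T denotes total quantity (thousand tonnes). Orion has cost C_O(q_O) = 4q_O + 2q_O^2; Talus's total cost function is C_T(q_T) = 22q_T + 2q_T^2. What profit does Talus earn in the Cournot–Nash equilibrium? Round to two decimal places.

Orion's profit: π_O = (79 - 3Q)q_O - (4q_O + 2q_O²). Setting ∂π_O/∂q_O = 0: 75 - 10q_O - 3(q_T) = 0.
Talus's first-order condition: 57 - 10q_T - 3(q_O) = 0.
So q_O = (75 - 3q_T)/10 and q_T = (57 - 3q_O)/10.
Solving the pair: q_O = 579/91, q_T = 345/91.
Price P = 79 - 3·(132/13) = 631/13.
Talus's profit: (631/13)·(345/91) - 22·(345/91) - 2(345/91)² = 71.8663.

71.87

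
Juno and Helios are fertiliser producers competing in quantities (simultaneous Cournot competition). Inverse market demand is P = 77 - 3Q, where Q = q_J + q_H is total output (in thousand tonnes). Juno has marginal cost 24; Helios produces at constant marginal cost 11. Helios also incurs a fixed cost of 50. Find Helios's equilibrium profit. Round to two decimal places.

Juno's profit: π_J = (77 - 3Q)q_J - (24q_J). Setting ∂π_J/∂q_J = 0: 53 - 6q_J - 3(q_H) = 0.
Helios's first-order condition: 66 - 6q_H - 3(q_J) = 0.
Rearranging gives the reaction functions q_J = (53 - 3q_H)/6 and q_H = (66 - 3q_J)/6.
Solving the pair: q_J = 40/9, q_H = 79/9.
Price P = 77 - 3·(119/9) = 112/3.
Helios's profit: (112/3 - 11)·(79/9) - 50 = 181.1481.

181.15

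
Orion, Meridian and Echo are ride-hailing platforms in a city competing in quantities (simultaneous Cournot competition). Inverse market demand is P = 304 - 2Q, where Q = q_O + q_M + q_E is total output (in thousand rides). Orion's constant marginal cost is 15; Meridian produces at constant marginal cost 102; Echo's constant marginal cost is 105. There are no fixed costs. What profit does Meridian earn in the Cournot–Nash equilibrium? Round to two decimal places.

Orion's profit: π_O = (304 - 2Q)q_O - (15q_O). Setting ∂π_O/∂q_O = 0: 289 - 4q_O - 2(q_M + q_E) = 0.
Meridian's first-order condition: 202 - 4q_M - 2(q_O + q_E) = 0.
Echo's profit: π_E = (304 - 2Q)q_E - (105q_E). Setting ∂π_E/∂q_E = 0: 199 - 4q_E - 2(q_O + q_M) = 0.
Adding the 3 first-order conditions: 690 − 8Q = 0, so Q = 345/4.
Back-substituting: q_O = (289 − 345/2)/2 = 233/4, q_M = (202 − 345/2)/2 = 59/4, q_E = (199 − 345/2)/2 = 53/4.
Price P = 304 - 2·(345/4) = 263/2.
Meridian's profit: (263/2 - 102)·(59/4) = 435.1250.

435.13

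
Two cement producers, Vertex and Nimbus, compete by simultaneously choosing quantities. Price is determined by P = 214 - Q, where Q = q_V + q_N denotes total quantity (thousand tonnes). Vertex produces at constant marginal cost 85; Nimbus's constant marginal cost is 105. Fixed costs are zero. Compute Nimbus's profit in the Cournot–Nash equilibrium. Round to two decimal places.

Vertex's profit: π_V = (214 - Q)q_V - (85q_V). Setting ∂π_V/∂q_V = 0: 129 - 2q_V - (q_N) = 0.
Nimbus's profit: π_N = (214 - Q)q_N - (105q_N). Setting ∂π_N/∂q_N = 0: 109 - 2q_N - (q_V) = 0.
Best responses: q_V = (129 - q_N)/2, q_N = (109 - q_V)/2.
Solving the pair: q_V = 149/3, q_N = 89/3.
Price P = 214 - 238/3 = 404/3.
Nimbus's profit: (404/3 - 105)·(89/3) = 880.1111.

880.11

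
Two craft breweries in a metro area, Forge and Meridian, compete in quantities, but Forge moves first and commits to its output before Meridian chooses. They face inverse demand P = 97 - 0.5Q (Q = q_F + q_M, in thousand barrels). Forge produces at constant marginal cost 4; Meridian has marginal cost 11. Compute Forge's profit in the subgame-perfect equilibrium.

Solve by backward induction. Given q_F, the follower Meridian maximises π_M = (97 - (1/2)q_F - (1/2)q_M)q_M - 11q_M.
Setting the follower's marginal profit to zero, 86 - (1/2)q_F - q_M = 0, i.e. q_M = (86 - (1/2)q_F).
Forge substitutes q_M(q_F) into its own profit: π_F = q_F(97 - (1/2)q_F - (86 - (1/2)q_F)/2) - 4q_F = (54 - (1/4)q_F)q_F - 4q_F.
The leader's first-order condition 50 - (1/2)q_F = 0 yields q_F = 100.
Then q_M = (86 - (1/2)·100) = 36.
Price P = 97 - (1/2)·136 = 29.
Forge's profit: (29 - 4)·100 = 2500.

2500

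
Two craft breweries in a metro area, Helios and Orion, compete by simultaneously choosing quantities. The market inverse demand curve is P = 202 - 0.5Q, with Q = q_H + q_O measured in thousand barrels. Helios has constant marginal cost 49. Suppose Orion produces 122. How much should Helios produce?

With the rival's output fixed at 122, Helios's profit is π_H = (202 - (1/2)·122 - (1/2)q_H)q_H - (49q_H) = (141 - (1/2)q_H)q_H - (49q_H).
∂π_H/∂q_H = 92 - q_H = 0, so q_H = 92.

92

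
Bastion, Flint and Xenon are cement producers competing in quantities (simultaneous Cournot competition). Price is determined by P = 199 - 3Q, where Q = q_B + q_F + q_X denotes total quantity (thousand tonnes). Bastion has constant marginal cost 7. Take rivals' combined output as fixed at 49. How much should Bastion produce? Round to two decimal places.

7.50

With rivals' combined output fixed at 49, Bastion's profit is π_B = (199 - 3·49 - 3q_B)q_B - (7q_B) = (52 - 3q_B)q_B - (7q_B).
∂π_B/∂q_B = 45 - 6q_B = 0, so q_B = 15/2.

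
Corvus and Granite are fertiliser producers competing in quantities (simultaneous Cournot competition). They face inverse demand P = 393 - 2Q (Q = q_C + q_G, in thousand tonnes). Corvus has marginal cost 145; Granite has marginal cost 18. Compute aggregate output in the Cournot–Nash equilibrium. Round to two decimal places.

Corvus's profit: π_C = (393 - 2Q)q_C - (145q_C). Setting ∂π_C/∂q_C = 0: 248 - 4q_C - 2(q_G) = 0.
Granite's profit: π_G = (393 - 2Q)q_G - (18q_G). Setting ∂π_G/∂q_G = 0: 375 - 4q_G - 2(q_C) = 0.
Rearranging gives the reaction functions q_C = (248 - 2q_G)/4 and q_G = (375 - 2q_C)/4.
Substituting one into the other gives q_C = 121/6 and q_G = 251/3.
Total output Q = 121/6 + 251/3 = 623/6.

103.83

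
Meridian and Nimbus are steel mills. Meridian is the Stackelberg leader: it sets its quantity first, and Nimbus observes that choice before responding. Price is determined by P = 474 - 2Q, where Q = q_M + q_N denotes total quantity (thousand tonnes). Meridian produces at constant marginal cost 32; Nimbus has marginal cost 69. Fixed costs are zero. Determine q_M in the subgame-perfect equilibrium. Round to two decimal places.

The follower Nimbus best-responds to any q_M: π_N = (474 - 2Q)q_N - 69q_N.
∂π_N/∂q_N = 405 - 2q_M - 4q_N = 0 gives the reaction function q_N = (405 - 2q_M)/4.
The leader anticipates this reaction. Substituting into P = 474 - 2Q gives P = 543/2 - q_M, so π_M = (543/2 - q_M)q_M - 32q_M.
Maximising: ∂π_M/∂q_M = 479/2 - 2q_M = 0, giving q_M = 479/4.
Then q_N = (405 - 2·(479/4))/4 = 331/8.

119.75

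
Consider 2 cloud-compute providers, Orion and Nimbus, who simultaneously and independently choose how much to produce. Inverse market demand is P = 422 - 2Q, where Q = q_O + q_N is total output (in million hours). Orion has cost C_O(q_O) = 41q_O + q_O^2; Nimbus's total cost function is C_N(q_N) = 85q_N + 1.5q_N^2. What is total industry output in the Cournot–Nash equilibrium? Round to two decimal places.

Orion's profit: π_O = (422 - 2Q)q_O - (41q_O + q_O²). Setting ∂π_O/∂q_O = 0: 381 - 6q_O - 2(q_N) = 0.
Nimbus's first-order condition: 337 - 7q_N - 2(q_O) = 0.
Best responses: q_O = (381 - 2q_N)/6, q_N = (337 - 2q_O)/7.
Substituting one into the other gives q_O = 1993/38 and q_N = 630/19.
Total output Q = 1993/38 + 630/19 = 85.6053.

85.61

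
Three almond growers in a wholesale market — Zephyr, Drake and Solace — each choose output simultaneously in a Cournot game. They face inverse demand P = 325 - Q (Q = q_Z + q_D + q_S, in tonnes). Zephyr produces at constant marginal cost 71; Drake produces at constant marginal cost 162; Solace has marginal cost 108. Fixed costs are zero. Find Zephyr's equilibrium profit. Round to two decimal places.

Zephyr's profit: π_Z = (325 - Q)q_Z - (71q_Z). Setting ∂π_Z/∂q_Z = 0: 254 - 2q_Z - (q_D + q_S) = 0.
Drake's first-order condition: 163 - 2q_D - (q_Z + q_S) = 0.
Solace's first-order condition: 217 - 2q_S - (q_Z + q_D) = 0.
Adding the 3 first-order conditions: 634 − 4Q = 0, so Q = 317/2.
Back-substituting: q_Z = (254 − 317/2) = 191/2, q_D = (163 − 317/2) = 9/2, q_S = (217 − 317/2) = 117/2.
Price P = 325 - 317/2 = 333/2.
Zephyr's profit: (333/2 - 71)·(191/2) = 9120.2500.

9120.25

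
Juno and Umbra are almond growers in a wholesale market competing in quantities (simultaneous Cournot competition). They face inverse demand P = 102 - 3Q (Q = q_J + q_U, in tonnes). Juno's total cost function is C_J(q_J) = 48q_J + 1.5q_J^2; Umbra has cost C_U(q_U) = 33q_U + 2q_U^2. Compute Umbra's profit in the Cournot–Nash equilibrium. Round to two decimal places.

Juno's profit: π_J = (102 - 3Q)q_J - (48q_J + (3/2)q_J²). Setting ∂π_J/∂q_J = 0: 54 - 9q_J - 3(q_U) = 0.
Umbra's first-order condition: 69 - 10q_U - 3(q_J) = 0.
Rearranging gives the reaction functions q_J = (54 - 3q_U)/9 and q_U = (69 - 3q_J)/10.
Solving the pair: q_J = 37/9, q_U = 17/3.
Price P = 102 - 3·(88/9) = 218/3.
Umbra's profit: (218/3)·(17/3) - 33·(17/3) - 2(17/3)² = 1445/9.

160.56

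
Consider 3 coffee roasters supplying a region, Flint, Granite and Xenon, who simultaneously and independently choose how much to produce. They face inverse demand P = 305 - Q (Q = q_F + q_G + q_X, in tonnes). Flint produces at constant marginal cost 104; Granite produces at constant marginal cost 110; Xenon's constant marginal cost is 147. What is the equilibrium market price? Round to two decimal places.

Flint's profit: π_F = (305 - Q)q_F - (104q_F). Setting ∂π_F/∂q_F = 0: 201 - 2q_F - (q_G + q_X) = 0.
Granite's first-order condition: 195 - 2q_G - (q_F + q_X) = 0.
Xenon's first-order condition: 158 - 2q_X - (q_F + q_G) = 0.
Adding the 3 conditions: 554 − 2Q − 2Q = 0, i.e. Q = 277/2.
Back-substituting: q_F = (201 − 277/2) = 125/2, q_G = (195 − 277/2) = 113/2, q_X = (158 − 277/2) = 39/2.
Total output Q = 277/2, so price P = 305 - 277/2 = 333/2.

166.50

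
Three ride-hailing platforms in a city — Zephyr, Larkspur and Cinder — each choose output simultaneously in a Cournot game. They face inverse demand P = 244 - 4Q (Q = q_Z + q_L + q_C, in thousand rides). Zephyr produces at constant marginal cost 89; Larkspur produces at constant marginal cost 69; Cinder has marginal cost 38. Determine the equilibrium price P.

Zephyr's profit: π_Z = (244 - 4Q)q_Z - (89q_Z). Setting ∂π_Z/∂q_Z = 0: 155 - 8q_Z - 4(q_L + q_C) = 0.
Larkspur's first-order condition: 175 - 8q_L - 4(q_Z + q_C) = 0.
Cinder's profit: π_C = (244 - 4Q)q_C - (38q_C). Setting ∂π_C/∂q_C = 0: 206 - 8q_C - 4(q_Z + q_L) = 0.
Adding the 3 conditions: 536 − 8Q − 8Q = 0, i.e. Q = 67/2.
Back-substituting: q_Z = (155 − 134)/4 = 21/4, q_L = (175 − 134)/4 = 41/4, q_C = (206 − 134)/4 = 18.
Total output Q = 67/2, so price P = 244 - 4·(67/2) = 110.

110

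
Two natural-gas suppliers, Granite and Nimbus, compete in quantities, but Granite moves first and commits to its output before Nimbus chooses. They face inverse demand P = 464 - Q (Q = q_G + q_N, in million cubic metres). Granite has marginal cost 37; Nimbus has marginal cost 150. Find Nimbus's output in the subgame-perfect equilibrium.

22

The follower Nimbus best-responds to any q_G: π_N = (464 - Q)q_N - 150q_N.
∂π_N/∂q_N = 314 - q_G - 2q_N = 0 gives the reaction function q_N = (314 - q_G)/2.
Granite substitutes q_N(q_G) into its own profit: π_G = q_G(464 - q_G - (314 - q_G)/2) - 37q_G = (307 - (1/2)q_G)q_G - 37q_G.
Maximising: ∂π_G/∂q_G = 270 - q_G = 0, giving q_G = 270.
Then q_N = (314 - 270)/2 = 22.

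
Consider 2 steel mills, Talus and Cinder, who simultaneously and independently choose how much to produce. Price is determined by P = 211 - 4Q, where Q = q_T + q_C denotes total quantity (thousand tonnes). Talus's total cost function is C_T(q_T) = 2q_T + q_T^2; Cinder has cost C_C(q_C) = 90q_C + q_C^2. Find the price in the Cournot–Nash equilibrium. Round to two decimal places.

116.71

Talus's profit: π_T = (211 - 4Q)q_T - (2q_T + q_T²). Setting ∂π_T/∂q_T = 0: 209 - 10q_T - 4(q_C) = 0.
Cinder's first-order condition: 121 - 10q_C - 4(q_T) = 0.
So q_T = (209 - 4q_C)/10 and q_C = (121 - 4q_T)/10.
Solving the pair: q_T = 803/42, q_C = 187/42.
Total output Q = 165/7, so price P = 211 - 4·(165/7) = 817/7.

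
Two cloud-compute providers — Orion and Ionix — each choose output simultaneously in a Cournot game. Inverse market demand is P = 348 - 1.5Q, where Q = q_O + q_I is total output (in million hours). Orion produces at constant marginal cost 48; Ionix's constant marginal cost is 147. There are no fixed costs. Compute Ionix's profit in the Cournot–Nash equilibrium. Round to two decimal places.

770.67

Orion's profit: π_O = (348 - 1.5Q)q_O - (48q_O). Setting ∂π_O/∂q_O = 0: 300 - 3q_O - (3/2)(q_I) = 0.
Ionix's first-order condition: 201 - 3q_I - (3/2)(q_O) = 0.
So q_O = (300 - (3/2)q_I)/3 and q_I = (201 - (3/2)q_O)/3.
Solving the pair: q_O = 266/3, q_I = 68/3.
Price P = 348 - (3/2)·(334/3) = 181.
Ionix's profit: (181 - 147)·(68/3) = 770.6667.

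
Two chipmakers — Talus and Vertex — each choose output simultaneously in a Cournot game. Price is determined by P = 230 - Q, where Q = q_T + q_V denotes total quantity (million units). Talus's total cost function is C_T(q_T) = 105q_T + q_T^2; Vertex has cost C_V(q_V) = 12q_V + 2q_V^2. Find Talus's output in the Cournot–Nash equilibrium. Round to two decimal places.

Talus's profit: π_T = (230 - Q)q_T - (105q_T + q_T²). Setting ∂π_T/∂q_T = 0: 125 - 4q_T - (q_V) = 0.
Vertex's first-order condition: 218 - 6q_V - (q_T) = 0.
Best responses: q_T = (125 - q_V)/4, q_V = (218 - q_T)/6.
Solving the pair: q_T = 532/23, q_V = 747/23.

23.13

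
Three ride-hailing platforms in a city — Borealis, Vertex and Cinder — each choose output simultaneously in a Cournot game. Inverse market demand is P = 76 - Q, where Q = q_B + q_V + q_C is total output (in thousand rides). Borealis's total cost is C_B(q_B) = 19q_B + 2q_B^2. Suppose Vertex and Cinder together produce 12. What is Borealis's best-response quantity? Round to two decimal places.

With rivals' combined output fixed at 12, Borealis's profit is π_B = (76 - 12 - q_B)q_B - (19q_B + 2q_B²) = (64 - q_B)q_B - (19q_B + 2q_B²).
∂π_B/∂q_B = 45 - 6q_B = 0, so q_B = 15/2.

7.50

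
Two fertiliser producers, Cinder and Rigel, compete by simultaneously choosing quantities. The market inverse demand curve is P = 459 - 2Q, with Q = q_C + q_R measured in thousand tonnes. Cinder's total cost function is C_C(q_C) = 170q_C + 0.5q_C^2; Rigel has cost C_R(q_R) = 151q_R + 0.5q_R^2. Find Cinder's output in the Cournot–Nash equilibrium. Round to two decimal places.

Cinder's profit: π_C = (459 - 2Q)q_C - (170q_C + (1/2)q_C²). Setting ∂π_C/∂q_C = 0: 289 - 5q_C - 2(q_R) = 0.
Rigel's profit: π_R = (459 - 2Q)q_R - (151q_R + (1/2)q_R²). Setting ∂π_R/∂q_R = 0: 308 - 5q_R - 2(q_C) = 0.
Best responses: q_C = (289 - 2q_R)/5, q_R = (308 - 2q_C)/5.
Solving the pair: q_C = 829/21, q_R = 962/21.

39.48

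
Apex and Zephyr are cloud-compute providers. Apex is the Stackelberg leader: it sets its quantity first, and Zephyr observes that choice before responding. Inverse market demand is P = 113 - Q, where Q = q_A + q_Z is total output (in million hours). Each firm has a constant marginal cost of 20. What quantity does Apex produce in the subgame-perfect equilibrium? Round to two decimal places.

46.50

Solve by backward induction. Given q_A, the follower Zephyr maximises π_Z = (113 - q_A - q_Z)q_Z - 20q_Z.
Setting the follower's marginal profit to zero, 93 - q_A - 2q_Z = 0, i.e. q_Z = (93 - q_A)/2.
Apex substitutes q_Z(q_A) into its own profit: π_A = q_A(113 - q_A - (93 - q_A)/2) - 20q_A = (133/2 - (1/2)q_A)q_A - 20q_A.
Maximising: ∂π_A/∂q_A = 93/2 - q_A = 0, giving q_A = 93/2.
Then q_Z = (93 - 93/2)/2 = 93/4.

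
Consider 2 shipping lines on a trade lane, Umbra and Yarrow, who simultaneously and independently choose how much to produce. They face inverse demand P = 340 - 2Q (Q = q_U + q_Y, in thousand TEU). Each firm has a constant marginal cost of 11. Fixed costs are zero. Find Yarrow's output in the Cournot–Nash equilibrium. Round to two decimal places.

A representative firm's profit is π_i = q_i(340 - 2Q) - 11q_i.
First-order condition (treating rivals' output as given): 329 - 4q_i - 2q_j = 0.
With identical firms every q_j equals q_i, so q_j = q_i and 329 = 6q_i, giving q_i = 329/6.

54.83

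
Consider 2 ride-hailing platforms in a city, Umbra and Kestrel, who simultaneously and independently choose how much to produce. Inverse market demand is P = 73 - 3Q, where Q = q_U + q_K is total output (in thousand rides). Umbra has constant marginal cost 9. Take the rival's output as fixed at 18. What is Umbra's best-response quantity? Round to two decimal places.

1.67

With the rival's output fixed at 18, Umbra's profit is π_U = (73 - 3·18 - 3q_U)q_U - (9q_U) = (19 - 3q_U)q_U - (9q_U).
∂π_U/∂q_U = 10 - 6q_U = 0, so q_U = 5/3.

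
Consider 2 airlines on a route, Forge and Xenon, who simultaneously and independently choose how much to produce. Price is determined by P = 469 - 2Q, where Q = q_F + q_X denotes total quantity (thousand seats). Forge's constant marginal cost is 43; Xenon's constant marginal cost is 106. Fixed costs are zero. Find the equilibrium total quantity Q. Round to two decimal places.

131.50

Forge's profit: π_F = (469 - 2Q)q_F - (43q_F). Setting ∂π_F/∂q_F = 0: 426 - 4q_F - 2(q_X) = 0.
Xenon's first-order condition: 363 - 4q_X - 2(q_F) = 0.
Rearranging gives the reaction functions q_F = (426 - 2q_X)/4 and q_X = (363 - 2q_F)/4.
Substituting one into the other gives q_F = 163/2 and q_X = 50.
Total output Q = 163/2 + 50 = 263/2.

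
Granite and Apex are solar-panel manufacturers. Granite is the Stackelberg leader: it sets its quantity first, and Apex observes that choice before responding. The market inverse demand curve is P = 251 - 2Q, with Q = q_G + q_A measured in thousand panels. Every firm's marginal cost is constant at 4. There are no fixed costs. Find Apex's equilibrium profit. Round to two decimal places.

1906.53

Solve by backward induction. Given q_G, the follower Apex maximises π_A = (251 - 2q_G - 2q_A)q_A - 4q_A.
Setting the follower's marginal profit to zero, 247 - 2q_G - 4q_A = 0, i.e. q_A = (247 - 2q_G)/4.
Granite substitutes q_A(q_G) into its own profit: π_G = q_G(251 - 2q_G - (247 - 2q_G)/2) - 4q_G = (255/2 - q_G)q_G - 4q_G.
Leader FOC: 247/2 - 2q_G = 0, so q_G = 247/4.
Then q_A = (247 - 2·(247/4))/4 = 247/8.
Price P = 251 - 2·(741/8) = 263/4.
Apex's profit: (263/4 - 4)·(247/8) = 1906.5313.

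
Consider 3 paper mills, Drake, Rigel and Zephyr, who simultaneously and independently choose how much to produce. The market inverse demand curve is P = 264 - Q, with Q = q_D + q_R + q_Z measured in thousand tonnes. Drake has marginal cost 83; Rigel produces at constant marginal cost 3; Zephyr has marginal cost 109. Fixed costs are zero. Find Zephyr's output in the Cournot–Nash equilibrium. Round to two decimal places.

5.75

Drake's profit: π_D = (264 - Q)q_D - (83q_D). Setting ∂π_D/∂q_D = 0: 181 - 2q_D - (q_R + q_Z) = 0.
Rigel's profit: π_R = (264 - Q)q_R - (3q_R). Setting ∂π_R/∂q_R = 0: 261 - 2q_R - (q_D + q_Z) = 0.
Zephyr's profit: π_Z = (264 - Q)q_Z - (109q_Z). Setting ∂π_Z/∂q_Z = 0: 155 - 2q_Z - (q_D + q_R) = 0.
Adding the 3 conditions: 597 − 2Q − 2Q = 0, i.e. Q = 597/4.
Back-substituting: q_D = (181 − 597/4) = 127/4, q_R = (261 − 597/4) = 447/4, q_Z = (155 − 597/4) = 23/4.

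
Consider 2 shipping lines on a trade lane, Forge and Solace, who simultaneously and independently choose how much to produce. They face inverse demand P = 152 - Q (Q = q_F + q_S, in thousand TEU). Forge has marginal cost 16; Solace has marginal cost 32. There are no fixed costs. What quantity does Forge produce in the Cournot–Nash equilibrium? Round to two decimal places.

50.67

Forge's profit: π_F = (152 - Q)q_F - (16q_F). Setting ∂π_F/∂q_F = 0: 136 - 2q_F - (q_S) = 0.
Solace's profit: π_S = (152 - Q)q_S - (32q_S). Setting ∂π_S/∂q_S = 0: 120 - 2q_S - (q_F) = 0.
So q_F = (136 - q_S)/2 and q_S = (120 - q_F)/2.
Solving the pair: q_F = 152/3, q_S = 104/3.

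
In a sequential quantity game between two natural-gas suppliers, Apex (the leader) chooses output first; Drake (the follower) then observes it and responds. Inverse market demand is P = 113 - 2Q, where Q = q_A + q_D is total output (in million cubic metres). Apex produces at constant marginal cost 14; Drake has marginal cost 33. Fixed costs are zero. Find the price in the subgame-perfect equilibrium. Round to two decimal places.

43.50

Solve by backward induction. Given q_A, the follower Drake maximises π_D = (113 - 2q_A - 2q_D)q_D - 33q_D.
Setting the follower's marginal profit to zero, 80 - 2q_A - 4q_D = 0, i.e. q_D = (80 - 2q_A)/4.
The leader anticipates this reaction. Substituting into P = 113 - 2Q gives P = 73 - q_A, so π_A = (73 - q_A)q_A - 14q_A.
Leader FOC: 59 - 2q_A = 0, so q_A = 59/2.
Then q_D = (80 - 2·(59/2))/4 = 21/4.
Total output Q = 139/4, so price P = 113 - 2·(139/4) = 87/2.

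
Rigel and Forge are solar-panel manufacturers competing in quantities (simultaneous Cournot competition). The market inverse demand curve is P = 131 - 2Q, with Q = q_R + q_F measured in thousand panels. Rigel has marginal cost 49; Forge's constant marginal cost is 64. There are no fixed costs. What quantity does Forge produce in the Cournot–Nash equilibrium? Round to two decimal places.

8.67

Rigel's profit: π_R = (131 - 2Q)q_R - (49q_R). Setting ∂π_R/∂q_R = 0: 82 - 4q_R - 2(q_F) = 0.
Forge's first-order condition: 67 - 4q_F - 2(q_R) = 0.
So q_R = (82 - 2q_F)/4 and q_F = (67 - 2q_R)/4.
Substituting one into the other gives q_R = 97/6 and q_F = 26/3.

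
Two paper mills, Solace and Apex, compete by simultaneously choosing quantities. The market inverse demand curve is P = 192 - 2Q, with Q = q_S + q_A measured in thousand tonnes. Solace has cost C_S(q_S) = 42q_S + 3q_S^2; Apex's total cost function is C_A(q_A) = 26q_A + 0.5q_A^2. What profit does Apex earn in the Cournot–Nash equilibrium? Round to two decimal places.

2185.26

Solace's profit: π_S = (192 - 2Q)q_S - (42q_S + 3q_S²). Setting ∂π_S/∂q_S = 0: 150 - 10q_S - 2(q_A) = 0.
Apex's profit: π_A = (192 - 2Q)q_A - (26q_A + (1/2)q_A²). Setting ∂π_A/∂q_A = 0: 166 - 5q_A - 2(q_S) = 0.
Rearranging gives the reaction functions q_S = (150 - 2q_A)/10 and q_A = (166 - 2q_S)/5.
Substituting one into the other gives q_S = 209/23 and q_A = 680/23.
Price P = 192 - 2·(889/23) = 114.6957.
Apex's profit: 114.6957·(680/23) - 26·(680/23) - (1/2)(680/23)² = 2185.2552.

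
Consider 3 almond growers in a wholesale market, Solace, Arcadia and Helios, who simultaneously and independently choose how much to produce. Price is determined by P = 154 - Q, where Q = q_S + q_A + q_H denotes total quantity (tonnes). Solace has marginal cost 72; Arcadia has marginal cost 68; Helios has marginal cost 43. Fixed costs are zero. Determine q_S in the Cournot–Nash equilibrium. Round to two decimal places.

12.25

Solace's profit: π_S = (154 - Q)q_S - (72q_S). Setting ∂π_S/∂q_S = 0: 82 - 2q_S - (q_A + q_H) = 0.
Arcadia's profit: π_A = (154 - Q)q_A - (68q_A). Setting ∂π_A/∂q_A = 0: 86 - 2q_A - (q_S + q_H) = 0.
Helios's first-order condition: 111 - 2q_H - (q_S + q_A) = 0.
Summing all 3 equations gives 279 − 4Q = 0, hence Q = 279/4.
Back-substituting: q_S = (82 − 279/4) = 49/4, q_A = (86 − 279/4) = 65/4, q_H = (111 − 279/4) = 165/4.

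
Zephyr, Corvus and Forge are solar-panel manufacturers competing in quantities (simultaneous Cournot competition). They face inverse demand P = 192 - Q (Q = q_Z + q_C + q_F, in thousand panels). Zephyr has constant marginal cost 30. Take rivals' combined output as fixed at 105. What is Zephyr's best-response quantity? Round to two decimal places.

28.50

With rivals' combined output fixed at 105, Zephyr's profit is π_Z = (192 - 105 - q_Z)q_Z - (30q_Z) = (87 - q_Z)q_Z - (30q_Z).
∂π_Z/∂q_Z = 57 - 2q_Z = 0, so q_Z = 57/2.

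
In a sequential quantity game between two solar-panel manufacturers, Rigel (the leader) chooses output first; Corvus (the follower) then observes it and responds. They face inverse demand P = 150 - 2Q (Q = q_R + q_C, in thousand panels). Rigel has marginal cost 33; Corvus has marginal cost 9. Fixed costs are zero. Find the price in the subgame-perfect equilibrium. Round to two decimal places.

The follower Corvus best-responds to any q_R: π_C = (150 - 2Q)q_C - 9q_C.
Follower FOC: 141 - 2q_R - 4q_C = 0, so q_C(q_R) = (141 - 2q_R)/4.
Rigel substitutes q_C(q_R) into its own profit: π_R = q_R(150 - 2q_R - (141 - 2q_R)/2) - 33q_R = (159/2 - q_R)q_R - 33q_R.
Maximising: ∂π_R/∂q_R = 93/2 - 2q_R = 0, giving q_R = 93/4.
Then q_C = (141 - 2·(93/4))/4 = 189/8.
Total output Q = 375/8, so price P = 150 - 2·(375/8) = 225/4.

56.25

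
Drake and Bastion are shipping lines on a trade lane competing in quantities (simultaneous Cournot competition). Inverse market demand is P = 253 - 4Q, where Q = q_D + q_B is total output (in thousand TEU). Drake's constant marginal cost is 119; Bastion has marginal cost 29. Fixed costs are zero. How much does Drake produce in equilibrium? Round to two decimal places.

3.67

Drake's profit: π_D = (253 - 4Q)q_D - (119q_D). Setting ∂π_D/∂q_D = 0: 134 - 8q_D - 4(q_B) = 0.
Bastion's profit: π_B = (253 - 4Q)q_B - (29q_B). Setting ∂π_B/∂q_B = 0: 224 - 8q_B - 4(q_D) = 0.
So q_D = (134 - 4q_B)/8 and q_B = (224 - 4q_D)/8.
Solving the pair: q_D = 11/3, q_B = 157/6.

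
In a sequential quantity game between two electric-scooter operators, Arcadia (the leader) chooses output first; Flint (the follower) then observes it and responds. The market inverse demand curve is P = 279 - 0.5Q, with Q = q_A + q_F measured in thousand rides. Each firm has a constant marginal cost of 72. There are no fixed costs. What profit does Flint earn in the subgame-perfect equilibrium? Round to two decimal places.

5356.13

Solve by backward induction. Given q_A, the follower Flint maximises π_F = (279 - (1/2)q_A - (1/2)q_F)q_F - 72q_F.
∂π_F/∂q_F = 207 - (1/2)q_A - q_F = 0 gives the reaction function q_F = (207 - (1/2)q_A).
The leader anticipates this reaction. Substituting into P = 279 - 0.5Q gives P = 351/2 - (1/4)q_A, so π_A = (351/2 - (1/4)q_A)q_A - 72q_A.
The leader's first-order condition 207/2 - (1/2)q_A = 0 yields q_A = 207.
Then q_F = (207 - (1/2)·207) = 207/2.
Price P = 279 - (1/2)·(621/2) = 495/4.
Flint's profit: (495/4 - 72)·(207/2) = 5356.1250.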